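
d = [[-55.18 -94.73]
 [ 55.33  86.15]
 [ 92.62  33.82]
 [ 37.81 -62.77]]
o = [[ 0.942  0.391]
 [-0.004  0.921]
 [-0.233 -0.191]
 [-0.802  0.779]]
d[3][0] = 37.81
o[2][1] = -0.191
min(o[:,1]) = -0.191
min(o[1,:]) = -0.004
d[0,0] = -55.18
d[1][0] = 55.33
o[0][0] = 0.942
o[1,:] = [-0.004, 0.921]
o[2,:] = [-0.233, -0.191]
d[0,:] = [-55.18, -94.73]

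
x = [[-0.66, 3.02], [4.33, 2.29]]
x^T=[[-0.66, 4.33], [3.02, 2.29]]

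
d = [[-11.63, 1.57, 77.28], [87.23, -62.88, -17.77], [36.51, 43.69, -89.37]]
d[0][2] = 77.28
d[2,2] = -89.37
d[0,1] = 1.57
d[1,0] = 87.23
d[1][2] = -17.77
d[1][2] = -17.77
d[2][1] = 43.69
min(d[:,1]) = -62.88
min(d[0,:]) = -11.63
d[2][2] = -89.37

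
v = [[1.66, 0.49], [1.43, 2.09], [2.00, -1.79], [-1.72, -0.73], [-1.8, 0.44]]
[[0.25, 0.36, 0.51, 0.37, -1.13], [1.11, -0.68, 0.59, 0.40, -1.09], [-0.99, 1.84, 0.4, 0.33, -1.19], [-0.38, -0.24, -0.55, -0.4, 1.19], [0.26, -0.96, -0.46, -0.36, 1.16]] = v@[[-0.01, 0.39, 0.28, 0.21, -0.66], [0.54, -0.59, 0.09, 0.05, -0.07]]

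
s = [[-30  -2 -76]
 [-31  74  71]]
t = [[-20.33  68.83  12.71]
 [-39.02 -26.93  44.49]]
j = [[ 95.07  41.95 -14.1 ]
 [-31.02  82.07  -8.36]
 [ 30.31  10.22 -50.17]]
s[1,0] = -31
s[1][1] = 74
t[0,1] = 68.83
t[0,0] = -20.33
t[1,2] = 44.49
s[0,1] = -2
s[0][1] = -2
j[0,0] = 95.07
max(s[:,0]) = -30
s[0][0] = -30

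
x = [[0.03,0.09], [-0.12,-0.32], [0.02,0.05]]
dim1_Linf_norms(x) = [0.09, 0.32, 0.05]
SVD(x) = [[-0.26, -0.91], [0.95, -0.2], [-0.15, 0.35]] @ diag([0.3587295183655815, 0.0036239002742873764]) @ [[-0.35, -0.94], [0.94, -0.35]]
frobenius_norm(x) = 0.36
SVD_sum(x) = [[0.03,0.09], [-0.12,-0.32], [0.02,0.05]] + [[-0.0, 0.00],[-0.00, 0.00],[0.0, -0.00]]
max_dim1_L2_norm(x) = 0.34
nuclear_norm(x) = 0.36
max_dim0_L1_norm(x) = 0.46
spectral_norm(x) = 0.36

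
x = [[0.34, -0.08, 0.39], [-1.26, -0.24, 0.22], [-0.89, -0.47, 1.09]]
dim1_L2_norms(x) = [0.52, 1.3, 1.48]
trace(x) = 1.19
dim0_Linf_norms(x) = [1.26, 0.47, 1.09]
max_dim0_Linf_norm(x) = 1.26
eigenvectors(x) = [[0.13+0.00j, (-0.53-0.15j), (-0.53+0.15j)],  [-0.94+0.00j, 0.77+0.00j, (0.77-0j)],  [(-0.3+0j), (-0.13-0.31j), -0.13+0.31j]]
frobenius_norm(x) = 2.04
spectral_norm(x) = 1.86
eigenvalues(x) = [(-0+0j), (0.6+0.15j), (0.6-0.15j)]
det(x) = -0.00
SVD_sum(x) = [[0.04, 0.01, -0.03],  [-0.97, -0.33, 0.62],  [-1.15, -0.39, 0.73]] + [[0.3, -0.09, 0.42], [-0.29, 0.09, -0.40], [0.26, -0.08, 0.36]] + [[0.0, -0.0, -0.0], [0.0, -0.00, -0.0], [-0.00, 0.0, 0.0]]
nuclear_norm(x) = 2.71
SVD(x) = [[-0.03, -0.61, -0.79], [0.65, 0.59, -0.48], [0.76, -0.52, 0.38]] @ diag([1.856176667222601, 0.8505340282026331, 0.0002166282559880361]) @ [[-0.81, -0.28, 0.52], [-0.57, 0.18, -0.80], [-0.13, 0.94, 0.3]]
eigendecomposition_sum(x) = [[0.00-0.00j,  0.00-0.00j,  (-0+0j)], [-0.00+0.00j,  -0.00+0.00j,  -0j], [(-0+0j),  -0.00+0.00j,  0.00-0.00j]] + [[0.17+1.08j, (-0.04+0.47j), 0.20-1.00j],  [(-0.63-1.39j), -0.12-0.64j, 0.11+1.41j],  [-0.44+0.49j, (-0.23+0.16j), (0.54-0.29j)]] + [[(0.17-1.08j),-0.04-0.47j,0.20+1.00j], [(-0.63+1.39j),(-0.12+0.64j),(0.11-1.41j)], [-0.44-0.49j,-0.23-0.16j,(0.54+0.29j)]]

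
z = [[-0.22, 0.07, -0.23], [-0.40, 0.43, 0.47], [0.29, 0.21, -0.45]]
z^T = [[-0.22, -0.40, 0.29], [0.07, 0.43, 0.21], [-0.23, 0.47, -0.45]]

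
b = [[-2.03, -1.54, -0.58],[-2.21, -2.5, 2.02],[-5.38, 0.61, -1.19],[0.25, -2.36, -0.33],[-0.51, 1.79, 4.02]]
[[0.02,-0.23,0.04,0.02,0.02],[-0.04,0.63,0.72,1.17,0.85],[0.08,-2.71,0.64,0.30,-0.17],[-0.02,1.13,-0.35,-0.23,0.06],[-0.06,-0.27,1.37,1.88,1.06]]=b@[[-0.01, 0.41, -0.17, -0.15, -0.04], [0.01, -0.46, 0.09, 0.02, -0.07], [-0.02, 0.19, 0.28, 0.44, 0.29]]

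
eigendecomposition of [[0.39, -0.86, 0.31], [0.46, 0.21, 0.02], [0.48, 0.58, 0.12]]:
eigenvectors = [[(0.36-0.36j), 0.36+0.36j, (0.08+0j)], [(-0.37-0.29j), -0.37+0.29j, 0.34+0.00j], [(-0.72+0j), (-0.72-0j), 0.94+0.00j]]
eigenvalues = [(0.18+0.48j), (0.18-0.48j), (0.37+0j)]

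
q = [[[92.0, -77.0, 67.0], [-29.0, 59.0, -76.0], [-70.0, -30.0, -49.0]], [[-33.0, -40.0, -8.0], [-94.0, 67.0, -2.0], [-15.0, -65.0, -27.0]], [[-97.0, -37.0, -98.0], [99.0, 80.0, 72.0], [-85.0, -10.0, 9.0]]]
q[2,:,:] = [[-97.0, -37.0, -98.0], [99.0, 80.0, 72.0], [-85.0, -10.0, 9.0]]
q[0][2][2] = -49.0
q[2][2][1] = -10.0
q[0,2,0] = -70.0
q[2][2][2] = 9.0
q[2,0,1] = -37.0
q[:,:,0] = [[92.0, -29.0, -70.0], [-33.0, -94.0, -15.0], [-97.0, 99.0, -85.0]]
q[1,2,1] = -65.0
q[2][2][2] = 9.0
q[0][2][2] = -49.0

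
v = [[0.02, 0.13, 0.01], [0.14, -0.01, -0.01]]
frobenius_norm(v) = 0.19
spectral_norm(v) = 0.14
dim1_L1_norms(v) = [0.16, 0.16]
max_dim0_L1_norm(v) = 0.16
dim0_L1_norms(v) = [0.16, 0.14, 0.02]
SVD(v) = [[0.42, 0.91], [0.91, -0.42]] @ diag([0.14298219781307944, 0.1294453209217754]) @ [[0.95, 0.32, -0.03], [-0.31, 0.94, 0.10]]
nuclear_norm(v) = 0.27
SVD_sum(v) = [[0.06, 0.02, -0.00], [0.12, 0.04, -0.00]] + [[-0.04, 0.11, 0.01], [0.02, -0.05, -0.01]]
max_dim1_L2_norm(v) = 0.14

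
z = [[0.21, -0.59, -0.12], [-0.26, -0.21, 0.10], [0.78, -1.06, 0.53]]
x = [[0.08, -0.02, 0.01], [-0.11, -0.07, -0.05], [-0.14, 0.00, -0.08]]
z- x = [[0.13, -0.57, -0.13], [-0.15, -0.14, 0.15], [0.92, -1.06, 0.61]]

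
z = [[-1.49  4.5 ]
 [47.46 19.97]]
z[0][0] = -1.49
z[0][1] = 4.5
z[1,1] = 19.97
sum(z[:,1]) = 24.47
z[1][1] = 19.97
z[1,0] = 47.46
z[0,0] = -1.49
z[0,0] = -1.49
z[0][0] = -1.49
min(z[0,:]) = -1.49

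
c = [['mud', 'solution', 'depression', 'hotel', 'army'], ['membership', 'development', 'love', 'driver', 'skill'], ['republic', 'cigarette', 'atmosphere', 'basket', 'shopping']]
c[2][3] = 'basket'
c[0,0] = 'mud'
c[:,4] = ['army', 'skill', 'shopping']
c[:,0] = ['mud', 'membership', 'republic']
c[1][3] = 'driver'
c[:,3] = ['hotel', 'driver', 'basket']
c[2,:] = ['republic', 'cigarette', 'atmosphere', 'basket', 'shopping']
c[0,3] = 'hotel'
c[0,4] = 'army'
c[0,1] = 'solution'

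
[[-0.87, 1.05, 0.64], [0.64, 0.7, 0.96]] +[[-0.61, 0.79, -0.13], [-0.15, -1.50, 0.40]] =[[-1.48,1.84,0.51], [0.49,-0.8,1.36]]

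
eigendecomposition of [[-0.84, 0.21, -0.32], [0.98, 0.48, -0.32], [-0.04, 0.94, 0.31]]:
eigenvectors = [[0.83+0.00j, (0.1-0.13j), (0.1+0.13j)], [(-0.45+0j), (-0.17-0.55j), (-0.17+0.55j)], [(0.33+0j), -0.80+0.00j, (-0.8-0j)]]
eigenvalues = [(-1.08+0j), (0.52+0.65j), (0.52-0.65j)]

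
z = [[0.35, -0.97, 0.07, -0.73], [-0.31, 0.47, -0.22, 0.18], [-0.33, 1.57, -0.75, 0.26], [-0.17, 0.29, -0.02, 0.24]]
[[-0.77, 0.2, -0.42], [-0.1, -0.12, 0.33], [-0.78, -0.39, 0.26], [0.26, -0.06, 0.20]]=z @ [[-0.16, -0.2, -1.06], [0.18, 0.14, -0.15], [1.80, 0.73, -0.11], [0.91, -0.48, 0.25]]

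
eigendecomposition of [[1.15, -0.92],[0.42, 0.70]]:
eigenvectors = [[0.83+0.00j, 0.83-0.00j], [(0.2-0.52j), 0.20+0.52j]]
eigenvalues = [(0.93+0.58j), (0.93-0.58j)]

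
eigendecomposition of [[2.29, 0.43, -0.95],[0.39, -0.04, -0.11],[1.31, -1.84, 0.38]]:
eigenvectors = [[0.29, 0.78, 0.56], [0.39, 0.14, 0.12], [0.88, 0.61, 0.82]]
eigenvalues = [0.0, 1.63, 1.0]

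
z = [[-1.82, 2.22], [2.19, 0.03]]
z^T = [[-1.82, 2.19],[2.22, 0.03]]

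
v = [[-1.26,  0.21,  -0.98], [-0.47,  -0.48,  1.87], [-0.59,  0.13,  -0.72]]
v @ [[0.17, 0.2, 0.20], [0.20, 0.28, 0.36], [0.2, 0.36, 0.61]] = [[-0.37, -0.55, -0.77], [0.2, 0.44, 0.87], [-0.22, -0.34, -0.51]]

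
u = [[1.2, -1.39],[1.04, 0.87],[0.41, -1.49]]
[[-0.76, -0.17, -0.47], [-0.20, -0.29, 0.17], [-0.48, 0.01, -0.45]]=u @ [[-0.38, -0.22, -0.07], [0.22, -0.07, 0.28]]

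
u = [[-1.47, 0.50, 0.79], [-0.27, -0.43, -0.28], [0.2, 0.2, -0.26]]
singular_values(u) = [1.76, 0.6, 0.27]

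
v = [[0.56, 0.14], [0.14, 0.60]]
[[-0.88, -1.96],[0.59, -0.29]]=v@ [[-1.92,-3.59],[1.43,0.36]]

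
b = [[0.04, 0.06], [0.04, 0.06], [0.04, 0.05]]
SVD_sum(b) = [[0.04, 0.06], [0.04, 0.06], [0.04, 0.05]] + [[-0.00, 0.0], [-0.0, 0.00], [0.0, -0.00]]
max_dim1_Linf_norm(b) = 0.06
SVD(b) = [[-0.6, -0.38], [-0.60, -0.38], [-0.53, 0.85]] @ diag([0.12032413449900455, 0.004701346303504209]) @ [[-0.57, -0.82], [0.82, -0.57]]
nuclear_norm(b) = 0.13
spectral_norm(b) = 0.12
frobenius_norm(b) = 0.12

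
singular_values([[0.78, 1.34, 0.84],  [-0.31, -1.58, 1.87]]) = [2.51, 1.71]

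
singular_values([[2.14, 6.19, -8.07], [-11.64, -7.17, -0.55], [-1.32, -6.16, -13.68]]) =[16.72, 14.67, 5.22]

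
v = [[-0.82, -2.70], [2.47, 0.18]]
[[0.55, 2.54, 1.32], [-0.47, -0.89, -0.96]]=v @ [[-0.18,-0.30,-0.36],[-0.15,-0.85,-0.38]]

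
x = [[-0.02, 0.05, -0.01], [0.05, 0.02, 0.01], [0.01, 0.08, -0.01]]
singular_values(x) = [0.1, 0.06, 0.0]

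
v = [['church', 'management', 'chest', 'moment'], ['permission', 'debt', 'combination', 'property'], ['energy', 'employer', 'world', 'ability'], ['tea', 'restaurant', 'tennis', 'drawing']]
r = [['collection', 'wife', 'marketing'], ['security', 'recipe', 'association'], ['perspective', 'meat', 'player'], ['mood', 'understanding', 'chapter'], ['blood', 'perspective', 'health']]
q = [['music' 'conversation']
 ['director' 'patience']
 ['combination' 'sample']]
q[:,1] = ['conversation', 'patience', 'sample']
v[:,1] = ['management', 'debt', 'employer', 'restaurant']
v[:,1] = ['management', 'debt', 'employer', 'restaurant']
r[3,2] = 'chapter'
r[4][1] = 'perspective'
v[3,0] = 'tea'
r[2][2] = 'player'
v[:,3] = ['moment', 'property', 'ability', 'drawing']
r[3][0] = 'mood'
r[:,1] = ['wife', 'recipe', 'meat', 'understanding', 'perspective']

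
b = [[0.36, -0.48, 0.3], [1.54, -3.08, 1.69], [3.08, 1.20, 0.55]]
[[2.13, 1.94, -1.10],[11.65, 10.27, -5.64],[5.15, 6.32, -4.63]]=b@[[2.31,2.63,-1.81], [-2.09,-1.73,0.85], [0.98,0.53,-0.14]]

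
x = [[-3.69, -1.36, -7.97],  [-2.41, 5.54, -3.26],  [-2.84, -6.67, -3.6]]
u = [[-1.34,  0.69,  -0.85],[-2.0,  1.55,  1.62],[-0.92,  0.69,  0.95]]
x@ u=[[15.00, -10.15, -6.64], [-4.85, 4.67, 7.93], [20.46, -14.78, -11.81]]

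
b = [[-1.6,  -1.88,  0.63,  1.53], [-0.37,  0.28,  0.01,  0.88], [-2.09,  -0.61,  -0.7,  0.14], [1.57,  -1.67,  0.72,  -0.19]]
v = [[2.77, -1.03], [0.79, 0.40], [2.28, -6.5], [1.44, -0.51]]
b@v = [[-2.28,-3.98], [0.49,-0.02], [-7.67,6.39], [4.4,-6.87]]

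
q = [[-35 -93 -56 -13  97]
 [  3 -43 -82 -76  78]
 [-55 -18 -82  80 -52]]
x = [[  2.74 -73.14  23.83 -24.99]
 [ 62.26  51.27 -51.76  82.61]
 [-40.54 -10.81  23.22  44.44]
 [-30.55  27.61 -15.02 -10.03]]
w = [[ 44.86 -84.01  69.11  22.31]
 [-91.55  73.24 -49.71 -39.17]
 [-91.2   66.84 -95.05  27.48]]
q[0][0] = -35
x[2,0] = -40.54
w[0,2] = 69.11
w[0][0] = 44.86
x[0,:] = [2.74, -73.14, 23.83, -24.99]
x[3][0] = -30.55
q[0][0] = -35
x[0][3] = -24.99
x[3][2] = -15.02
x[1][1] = 51.27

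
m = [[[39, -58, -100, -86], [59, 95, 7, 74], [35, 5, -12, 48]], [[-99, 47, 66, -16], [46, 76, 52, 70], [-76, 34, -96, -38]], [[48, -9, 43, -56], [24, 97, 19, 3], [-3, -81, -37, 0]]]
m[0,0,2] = -100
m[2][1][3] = 3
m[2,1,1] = 97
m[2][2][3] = 0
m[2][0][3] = -56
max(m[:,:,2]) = 66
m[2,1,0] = 24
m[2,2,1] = -81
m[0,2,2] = -12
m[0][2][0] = 35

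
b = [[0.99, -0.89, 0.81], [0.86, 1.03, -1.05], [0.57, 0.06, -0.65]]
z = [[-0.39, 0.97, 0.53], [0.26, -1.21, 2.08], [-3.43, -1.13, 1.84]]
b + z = [[0.60, 0.08, 1.34],  [1.12, -0.18, 1.03],  [-2.86, -1.07, 1.19]]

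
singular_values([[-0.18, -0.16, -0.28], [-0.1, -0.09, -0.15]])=[0.42, 0.0]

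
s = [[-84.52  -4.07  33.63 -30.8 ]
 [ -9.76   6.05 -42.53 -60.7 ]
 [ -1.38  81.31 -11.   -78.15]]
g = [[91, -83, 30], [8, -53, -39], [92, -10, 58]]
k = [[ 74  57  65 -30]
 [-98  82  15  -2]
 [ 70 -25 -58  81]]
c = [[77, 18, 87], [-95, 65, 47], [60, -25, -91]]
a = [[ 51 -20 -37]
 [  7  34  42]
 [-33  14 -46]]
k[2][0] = 70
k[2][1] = -25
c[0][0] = 77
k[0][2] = 65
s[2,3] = -78.15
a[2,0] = -33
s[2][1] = 81.31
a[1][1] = 34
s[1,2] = -42.53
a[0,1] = -20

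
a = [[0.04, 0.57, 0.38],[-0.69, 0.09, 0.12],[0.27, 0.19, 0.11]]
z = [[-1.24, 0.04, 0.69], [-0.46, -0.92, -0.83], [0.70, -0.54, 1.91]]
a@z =[[-0.05, -0.73, 0.28], [0.90, -0.18, -0.32], [-0.35, -0.22, 0.24]]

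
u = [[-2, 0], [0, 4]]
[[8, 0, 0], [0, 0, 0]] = u@[[-4, 0, 0], [0, 0, 0]]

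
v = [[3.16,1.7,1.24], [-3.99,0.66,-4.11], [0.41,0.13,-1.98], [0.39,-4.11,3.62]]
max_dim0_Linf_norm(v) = 4.11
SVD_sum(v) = [[1.12,  -0.68,  1.64], [-2.96,  1.80,  -4.34], [-0.73,  0.45,  -1.07], [2.33,  -1.42,  3.42]] + [[2.02, 2.40, -0.38], [-0.99, -1.18, 0.19], [0.38, 0.45, -0.07], [-2.11, -2.51, 0.4]] + [[0.02,-0.02,-0.02], [-0.04,0.04,0.04], [0.76,-0.77,-0.84], [0.18,-0.18,-0.19]]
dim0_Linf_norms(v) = [3.99, 4.11, 4.11]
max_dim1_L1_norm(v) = 8.76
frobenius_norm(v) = 9.05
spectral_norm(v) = 7.50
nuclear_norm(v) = 13.77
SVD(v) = [[-0.28, -0.65, -0.03], [0.74, 0.32, 0.05], [0.18, -0.12, -0.97], [-0.58, 0.68, -0.23]] @ diag([7.498345895342951, 4.8700111298377475, 1.4045641420205695]) @ [[-0.53,0.32,-0.78], [-0.64,-0.76,0.12], [-0.56,0.56,0.61]]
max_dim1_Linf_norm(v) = 4.11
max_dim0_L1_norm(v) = 10.95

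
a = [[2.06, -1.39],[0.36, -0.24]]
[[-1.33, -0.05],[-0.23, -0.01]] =a @ [[-0.31, 0.34], [0.5, 0.54]]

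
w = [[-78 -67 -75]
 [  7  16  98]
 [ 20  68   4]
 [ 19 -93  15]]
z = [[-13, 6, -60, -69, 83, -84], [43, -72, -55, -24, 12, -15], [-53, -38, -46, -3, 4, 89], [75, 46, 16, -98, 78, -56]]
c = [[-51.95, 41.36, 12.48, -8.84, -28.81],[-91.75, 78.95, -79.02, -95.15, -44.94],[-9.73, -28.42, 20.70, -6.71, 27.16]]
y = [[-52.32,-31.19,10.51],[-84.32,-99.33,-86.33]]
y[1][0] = -84.32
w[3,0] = 19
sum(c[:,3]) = -110.7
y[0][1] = -31.19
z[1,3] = -24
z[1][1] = -72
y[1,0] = -84.32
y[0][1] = -31.19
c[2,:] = [-9.73, -28.42, 20.7, -6.71, 27.16]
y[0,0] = -52.32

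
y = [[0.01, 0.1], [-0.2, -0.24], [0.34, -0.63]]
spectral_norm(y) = 0.73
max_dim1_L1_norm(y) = 0.97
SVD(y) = [[0.12, 0.17], [-0.19, -0.96], [-0.97, 0.21]] @ diag([0.7322706616768939, 0.289792474103942]) @ [[-0.40, 0.92], [0.92, 0.40]]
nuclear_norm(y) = 1.02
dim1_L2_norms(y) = [0.1, 0.31, 0.72]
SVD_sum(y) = [[-0.03, 0.08], [0.06, -0.13], [0.28, -0.65]] + [[0.04, 0.02], [-0.26, -0.11], [0.06, 0.02]]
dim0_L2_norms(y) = [0.39, 0.68]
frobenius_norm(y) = 0.79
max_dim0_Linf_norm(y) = 0.63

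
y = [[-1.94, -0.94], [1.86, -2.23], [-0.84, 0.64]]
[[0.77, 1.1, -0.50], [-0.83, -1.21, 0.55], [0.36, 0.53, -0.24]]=y @ [[-0.41,-0.59,0.27], [0.03,0.05,-0.02]]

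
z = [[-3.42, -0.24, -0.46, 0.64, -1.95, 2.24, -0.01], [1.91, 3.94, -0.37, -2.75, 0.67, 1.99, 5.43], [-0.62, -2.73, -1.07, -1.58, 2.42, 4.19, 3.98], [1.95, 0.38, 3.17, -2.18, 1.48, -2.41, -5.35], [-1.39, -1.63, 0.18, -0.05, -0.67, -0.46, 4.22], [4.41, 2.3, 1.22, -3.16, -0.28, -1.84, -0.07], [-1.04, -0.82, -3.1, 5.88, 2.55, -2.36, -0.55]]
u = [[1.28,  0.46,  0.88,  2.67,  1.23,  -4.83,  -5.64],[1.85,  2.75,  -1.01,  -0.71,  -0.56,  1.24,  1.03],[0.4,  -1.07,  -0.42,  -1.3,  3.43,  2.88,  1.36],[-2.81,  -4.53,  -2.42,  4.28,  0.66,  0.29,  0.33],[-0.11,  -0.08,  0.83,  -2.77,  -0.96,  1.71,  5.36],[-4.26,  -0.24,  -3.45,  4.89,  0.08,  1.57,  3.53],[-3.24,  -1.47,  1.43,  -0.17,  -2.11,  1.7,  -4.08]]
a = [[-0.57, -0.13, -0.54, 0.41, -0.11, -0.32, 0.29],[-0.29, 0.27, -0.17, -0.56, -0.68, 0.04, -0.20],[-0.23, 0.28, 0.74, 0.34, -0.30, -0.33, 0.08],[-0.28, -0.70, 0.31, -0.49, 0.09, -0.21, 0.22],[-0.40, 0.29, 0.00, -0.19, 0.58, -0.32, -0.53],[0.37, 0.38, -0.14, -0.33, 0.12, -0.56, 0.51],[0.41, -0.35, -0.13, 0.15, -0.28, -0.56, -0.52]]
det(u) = -5760.81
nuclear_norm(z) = 38.12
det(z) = -5741.90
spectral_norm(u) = 11.18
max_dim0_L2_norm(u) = 9.63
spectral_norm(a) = 1.01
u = a @ z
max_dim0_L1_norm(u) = 21.33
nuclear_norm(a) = 7.00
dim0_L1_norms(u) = [13.95, 10.6, 10.44, 16.79, 9.03, 14.22, 21.33]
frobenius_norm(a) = 2.65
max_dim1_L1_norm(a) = 2.41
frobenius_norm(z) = 17.58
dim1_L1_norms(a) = [2.37, 2.21, 2.3, 2.3, 2.31, 2.41, 2.4]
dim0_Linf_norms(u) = [4.26, 4.53, 3.45, 4.89, 3.43, 4.83, 5.64]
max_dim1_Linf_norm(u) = 5.64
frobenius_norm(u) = 17.57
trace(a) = -0.55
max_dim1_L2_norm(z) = 7.8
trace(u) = 4.42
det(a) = 1.00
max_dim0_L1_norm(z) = 19.61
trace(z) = -5.79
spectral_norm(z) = 11.15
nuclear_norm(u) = 38.10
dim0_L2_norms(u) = [6.46, 5.63, 4.74, 7.7, 4.41, 6.44, 9.63]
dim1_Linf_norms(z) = [3.42, 5.43, 4.19, 5.35, 4.22, 4.41, 5.88]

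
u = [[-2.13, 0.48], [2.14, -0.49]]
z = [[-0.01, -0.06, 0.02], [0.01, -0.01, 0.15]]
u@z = [[0.03, 0.12, 0.03],  [-0.03, -0.12, -0.03]]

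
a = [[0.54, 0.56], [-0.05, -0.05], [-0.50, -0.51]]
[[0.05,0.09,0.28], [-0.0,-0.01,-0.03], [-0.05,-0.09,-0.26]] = a @ [[-0.07, 0.72, 0.51], [0.16, -0.53, 0.01]]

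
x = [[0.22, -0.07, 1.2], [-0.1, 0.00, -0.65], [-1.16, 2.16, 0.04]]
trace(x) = 0.26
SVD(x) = [[-0.08, 0.88, 0.48], [0.03, -0.48, 0.88], [1.00, 0.09, 0.02]] @ diag([2.4587201803545056, 1.3759702309877637, 0.0009990760690838196]) @ [[-0.48, 0.88, -0.03], [0.10, 0.09, 0.99], [-0.87, -0.47, 0.13]]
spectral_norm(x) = 2.46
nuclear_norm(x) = 3.84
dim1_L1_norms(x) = [1.49, 0.75, 3.36]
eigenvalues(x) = [(-0+0j), (0.13+1.67j), (0.13-1.67j)]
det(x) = -0.00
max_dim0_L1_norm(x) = 2.23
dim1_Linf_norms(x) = [1.2, 0.65, 2.16]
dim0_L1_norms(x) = [1.48, 2.23, 1.89]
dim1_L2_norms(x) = [1.22, 0.66, 2.45]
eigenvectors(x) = [[(-0.87+0j), (-0.04-0.55j), -0.04+0.55j], [-0.47+0.00j, 0.01+0.30j, 0.01-0.30j], [0.13+0.00j, 0.77+0.00j, 0.77-0.00j]]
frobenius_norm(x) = 2.82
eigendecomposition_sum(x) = [[(-0+0j), (-0+0j), (-0+0j)],[(-0+0j), -0.00+0.00j, (-0+0j)],[-0j, -0j, 0.00-0.00j]] + [[0.11+0.41j, -0.03-0.78j, (0.6-0.06j)], [-0.05-0.22j, 0.42j, -0.32+0.02j], [(-0.58+0.11j), 1.08+0.03j, 0.02+0.84j]] + [[(0.11-0.41j),-0.03+0.78j,(0.6+0.06j)], [(-0.05+0.22j),0.00-0.42j,-0.32-0.02j], [-0.58-0.11j,1.08-0.03j,0.02-0.84j]]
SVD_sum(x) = [[0.10,  -0.18,  0.01], [-0.03,  0.06,  -0.00], [-1.17,  2.15,  -0.08]] + [[0.12, 0.11, 1.19], [-0.07, -0.06, -0.65], [0.01, 0.01, 0.12]] + [[-0.00, -0.0, 0.0], [-0.0, -0.0, 0.0], [-0.0, -0.0, 0.00]]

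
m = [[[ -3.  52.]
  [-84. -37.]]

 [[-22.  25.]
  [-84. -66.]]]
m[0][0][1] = 52.0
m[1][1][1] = -66.0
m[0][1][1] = -37.0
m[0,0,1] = 52.0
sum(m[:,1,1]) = -103.0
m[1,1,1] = -66.0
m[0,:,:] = [[-3.0, 52.0], [-84.0, -37.0]]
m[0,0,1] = 52.0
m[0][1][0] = -84.0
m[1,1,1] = -66.0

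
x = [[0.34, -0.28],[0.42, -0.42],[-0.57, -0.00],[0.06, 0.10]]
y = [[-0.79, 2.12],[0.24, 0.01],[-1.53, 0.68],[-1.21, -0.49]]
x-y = [[1.13, -2.40], [0.18, -0.43], [0.96, -0.68], [1.27, 0.59]]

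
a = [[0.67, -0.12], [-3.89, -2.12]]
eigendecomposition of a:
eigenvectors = [[0.6, 0.04], [-0.80, 1.00]]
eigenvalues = [0.83, -2.28]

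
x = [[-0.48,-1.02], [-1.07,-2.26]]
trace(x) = -2.74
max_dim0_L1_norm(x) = 3.28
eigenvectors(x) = [[0.9,0.41], [-0.43,0.91]]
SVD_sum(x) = [[-0.48,-1.02], [-1.07,-2.26]] + [[0.00, -0.0], [-0.00, 0.00]]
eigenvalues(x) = [0.0, -2.74]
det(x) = -0.01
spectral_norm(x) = 2.74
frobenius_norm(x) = 2.74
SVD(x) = [[-0.41, -0.91], [-0.91, 0.41]] @ diag([2.742862411785028, 0.0024062453776908643]) @ [[0.43,  0.9],[-0.90,  0.43]]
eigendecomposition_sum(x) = [[0.0,-0.0], [-0.0,0.00]] + [[-0.48, -1.02], [-1.07, -2.26]]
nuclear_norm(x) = 2.75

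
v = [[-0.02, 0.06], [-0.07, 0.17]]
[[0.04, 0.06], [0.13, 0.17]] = v@ [[-0.2, -0.64],[0.66, 0.73]]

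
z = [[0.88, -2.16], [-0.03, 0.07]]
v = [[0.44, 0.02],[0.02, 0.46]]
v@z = [[0.39, -0.95], [0.0, -0.01]]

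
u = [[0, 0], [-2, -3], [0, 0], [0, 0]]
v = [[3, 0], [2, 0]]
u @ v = [[0, 0], [-12, 0], [0, 0], [0, 0]]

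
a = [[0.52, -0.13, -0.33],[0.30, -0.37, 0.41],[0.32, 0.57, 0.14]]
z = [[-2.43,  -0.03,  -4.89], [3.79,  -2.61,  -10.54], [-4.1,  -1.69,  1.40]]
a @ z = [[-0.4, 0.88, -1.63], [-3.81, 0.26, 3.01], [0.81, -1.73, -7.38]]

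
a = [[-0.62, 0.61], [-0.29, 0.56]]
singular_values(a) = [1.06, 0.16]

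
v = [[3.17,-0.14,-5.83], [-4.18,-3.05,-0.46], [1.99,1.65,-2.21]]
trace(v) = -2.09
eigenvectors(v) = [[-0.78+0.00j, 0.11+0.45j, (0.11-0.45j)], [(0.61+0j), (-0.74+0j), -0.74-0.00j], [(-0.12+0j), 0.33+0.36j, 0.33-0.36j]]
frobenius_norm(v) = 9.09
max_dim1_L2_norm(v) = 6.64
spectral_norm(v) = 7.70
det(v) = 30.02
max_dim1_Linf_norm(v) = 5.83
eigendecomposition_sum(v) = [[(2.13-0j), -0.85-0.00j, (-2.61+0j)],[(-1.66+0j), (0.66+0j), 2.04-0.00j],[(0.32-0j), (-0.13-0j), -0.40+0.00j]] + [[(0.52+0.68j), 0.35+1.10j, -1.61+1.18j], [-1.26+0.56j, (-1.86+0.14j), -1.25-2.97j], [0.83+0.37j, (0.89+0.85j), -0.91+1.93j]] + [[0.52-0.68j, (0.35-1.1j), -1.61-1.18j], [(-1.26-0.56j), (-1.86-0.14j), -1.25+2.97j], [0.83-0.37j, (0.89-0.85j), (-0.91-1.93j)]]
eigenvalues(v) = [(2.39+0j), (-2.24+2.75j), (-2.24-2.75j)]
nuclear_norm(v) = 13.28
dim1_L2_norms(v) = [6.64, 5.19, 3.4]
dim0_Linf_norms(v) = [4.18, 3.05, 5.83]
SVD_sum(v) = [[4.12, 1.49, -4.37], [-2.13, -0.77, 2.25], [2.19, 0.79, -2.32]] + [[-1.11, -1.43, -1.53], [-1.91, -2.47, -2.64], [0.23, 0.3, 0.32]] + [[0.15,  -0.2,  0.08], [-0.14,  0.18,  -0.07], [-0.43,  0.56,  -0.21]]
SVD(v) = [[-0.80, -0.50, -0.32],[0.41, -0.86, 0.30],[-0.43, 0.1, 0.90]] @ diag([7.703055838546423, 4.754112651230943, 0.8197216891370944]) @ [[-0.67,-0.24,0.71],[0.47,0.6,0.65],[-0.58,0.76,-0.29]]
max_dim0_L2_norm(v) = 6.25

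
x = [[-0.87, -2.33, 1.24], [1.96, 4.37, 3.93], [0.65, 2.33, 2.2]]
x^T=[[-0.87, 1.96, 0.65], [-2.33, 4.37, 2.33], [1.24, 3.93, 2.20]]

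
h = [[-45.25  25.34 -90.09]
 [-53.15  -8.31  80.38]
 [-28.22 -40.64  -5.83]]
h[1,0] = -53.15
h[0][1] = 25.34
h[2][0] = -28.22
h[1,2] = 80.38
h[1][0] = -53.15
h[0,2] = -90.09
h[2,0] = -28.22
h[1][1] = -8.31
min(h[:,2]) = -90.09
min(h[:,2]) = -90.09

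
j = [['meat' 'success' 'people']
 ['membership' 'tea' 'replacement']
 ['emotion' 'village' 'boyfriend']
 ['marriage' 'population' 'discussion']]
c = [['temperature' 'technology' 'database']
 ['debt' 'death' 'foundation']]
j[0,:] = ['meat', 'success', 'people']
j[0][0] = 'meat'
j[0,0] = 'meat'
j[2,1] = 'village'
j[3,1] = 'population'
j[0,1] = 'success'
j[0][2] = 'people'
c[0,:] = ['temperature', 'technology', 'database']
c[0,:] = ['temperature', 'technology', 'database']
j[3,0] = 'marriage'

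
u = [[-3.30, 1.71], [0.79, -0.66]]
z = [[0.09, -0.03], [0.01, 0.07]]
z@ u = [[-0.32, 0.17], [0.02, -0.03]]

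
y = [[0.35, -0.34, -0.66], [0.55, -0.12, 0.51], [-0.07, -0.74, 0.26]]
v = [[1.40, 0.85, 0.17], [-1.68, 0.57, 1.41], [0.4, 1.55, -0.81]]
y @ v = [[0.80, -0.92, 0.11],[1.18, 1.19, -0.49],[1.25, -0.08, -1.27]]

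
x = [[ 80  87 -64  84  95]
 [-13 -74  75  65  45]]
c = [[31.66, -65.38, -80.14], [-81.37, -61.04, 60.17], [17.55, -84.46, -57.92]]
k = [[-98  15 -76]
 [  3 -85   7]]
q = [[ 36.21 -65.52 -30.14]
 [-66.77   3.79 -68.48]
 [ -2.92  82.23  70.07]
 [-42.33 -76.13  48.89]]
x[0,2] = -64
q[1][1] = 3.79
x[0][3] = 84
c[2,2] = -57.92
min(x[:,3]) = 65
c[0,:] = [31.66, -65.38, -80.14]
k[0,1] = 15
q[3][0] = -42.33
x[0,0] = 80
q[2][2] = 70.07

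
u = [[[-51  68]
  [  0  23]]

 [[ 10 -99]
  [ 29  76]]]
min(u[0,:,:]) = -51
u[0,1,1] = 23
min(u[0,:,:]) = -51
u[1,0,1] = -99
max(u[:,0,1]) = 68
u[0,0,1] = 68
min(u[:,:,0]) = -51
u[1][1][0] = 29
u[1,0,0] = 10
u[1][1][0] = 29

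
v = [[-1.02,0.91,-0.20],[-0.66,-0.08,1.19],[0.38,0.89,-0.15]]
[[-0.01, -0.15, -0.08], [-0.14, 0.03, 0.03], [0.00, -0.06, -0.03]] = v @ [[0.01, 0.06, 0.03], [-0.02, -0.09, -0.04], [-0.11, 0.05, 0.04]]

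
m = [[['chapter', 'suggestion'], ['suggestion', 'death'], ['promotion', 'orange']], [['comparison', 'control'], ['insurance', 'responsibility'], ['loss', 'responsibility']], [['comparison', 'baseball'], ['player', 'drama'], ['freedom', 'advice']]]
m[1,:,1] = ['control', 'responsibility', 'responsibility']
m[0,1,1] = 'death'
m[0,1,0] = 'suggestion'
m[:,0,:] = [['chapter', 'suggestion'], ['comparison', 'control'], ['comparison', 'baseball']]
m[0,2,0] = 'promotion'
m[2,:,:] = [['comparison', 'baseball'], ['player', 'drama'], ['freedom', 'advice']]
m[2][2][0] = 'freedom'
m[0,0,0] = 'chapter'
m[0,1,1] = 'death'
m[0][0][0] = 'chapter'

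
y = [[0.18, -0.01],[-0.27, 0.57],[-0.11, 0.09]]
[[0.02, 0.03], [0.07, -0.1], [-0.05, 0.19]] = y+[[-0.16, 0.04], [0.34, -0.67], [0.06, 0.10]]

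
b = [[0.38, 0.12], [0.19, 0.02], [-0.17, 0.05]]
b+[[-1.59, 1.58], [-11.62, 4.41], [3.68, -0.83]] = [[-1.21, 1.70],[-11.43, 4.43],[3.51, -0.78]]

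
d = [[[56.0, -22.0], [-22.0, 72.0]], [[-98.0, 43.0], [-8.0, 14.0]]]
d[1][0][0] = -98.0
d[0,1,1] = 72.0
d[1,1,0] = -8.0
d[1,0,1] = 43.0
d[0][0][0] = 56.0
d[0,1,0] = -22.0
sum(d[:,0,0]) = -42.0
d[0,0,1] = -22.0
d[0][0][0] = 56.0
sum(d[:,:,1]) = 107.0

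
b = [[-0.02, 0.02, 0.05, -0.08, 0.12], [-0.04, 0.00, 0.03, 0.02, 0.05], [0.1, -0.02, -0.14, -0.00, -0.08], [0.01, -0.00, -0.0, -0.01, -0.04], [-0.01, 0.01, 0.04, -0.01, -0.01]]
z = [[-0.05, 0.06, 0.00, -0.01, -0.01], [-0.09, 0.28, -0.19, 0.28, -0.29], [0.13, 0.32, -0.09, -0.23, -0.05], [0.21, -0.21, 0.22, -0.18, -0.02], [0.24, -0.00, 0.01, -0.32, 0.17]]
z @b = [[-0.0, -0.0, -0.0, 0.01, -0.00],[-0.02, -0.0, 0.02, 0.01, 0.01],[-0.03, 0.0, 0.03, -0.0, 0.05],[0.02, -0.0, -0.03, -0.02, 0.0],[-0.01, 0.01, 0.02, -0.02, 0.04]]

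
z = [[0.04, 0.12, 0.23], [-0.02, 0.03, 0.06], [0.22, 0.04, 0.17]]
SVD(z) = [[-0.67, -0.66, -0.33], [-0.13, -0.33, 0.93], [-0.73, 0.67, 0.14]] @ diag([0.3591650116955546, 0.15378091483265352, 0.0072058730882749245]) @ [[-0.51, -0.32, -0.8], [0.83, -0.41, -0.37], [-0.20, -0.86, 0.47]]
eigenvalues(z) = [0.35, -0.1, -0.01]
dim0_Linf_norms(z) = [0.22, 0.12, 0.23]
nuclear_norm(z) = 0.52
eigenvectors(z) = [[-0.62, 0.68, 0.25], [-0.11, 0.39, 0.83], [-0.78, -0.62, -0.49]]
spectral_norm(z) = 0.36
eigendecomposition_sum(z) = [[0.12, 0.07, 0.17],  [0.02, 0.01, 0.03],  [0.15, 0.08, 0.22]] + [[-0.08, 0.06, 0.06],[-0.05, 0.03, 0.03],[0.07, -0.05, -0.05]] + [[0.0, -0.0, -0.00], [0.01, -0.02, -0.0], [-0.0, 0.01, 0.00]]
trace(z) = 0.24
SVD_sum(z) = [[0.12, 0.08, 0.19],[0.02, 0.01, 0.04],[0.13, 0.08, 0.21]] + [[-0.08, 0.04, 0.04], [-0.04, 0.02, 0.02], [0.09, -0.04, -0.04]] + [[0.0, 0.0, -0.0], [-0.0, -0.01, 0.0], [-0.0, -0.00, 0.0]]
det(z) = 0.00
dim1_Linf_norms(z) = [0.23, 0.06, 0.22]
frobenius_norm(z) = 0.39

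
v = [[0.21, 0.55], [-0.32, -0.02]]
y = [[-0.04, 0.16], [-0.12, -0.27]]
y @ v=[[-0.06,-0.03],[0.06,-0.06]]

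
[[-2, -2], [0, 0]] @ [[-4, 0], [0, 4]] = [[8, -8], [0, 0]]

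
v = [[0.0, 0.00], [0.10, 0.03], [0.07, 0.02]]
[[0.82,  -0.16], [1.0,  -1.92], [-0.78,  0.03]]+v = [[0.82, -0.16], [1.10, -1.89], [-0.71, 0.05]]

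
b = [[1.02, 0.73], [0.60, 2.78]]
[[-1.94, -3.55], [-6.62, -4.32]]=b @ [[-0.23, -2.80], [-2.33, -0.95]]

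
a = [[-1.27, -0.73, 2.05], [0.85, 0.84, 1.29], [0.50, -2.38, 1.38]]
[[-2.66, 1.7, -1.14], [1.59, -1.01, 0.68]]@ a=[[4.25, 6.08, -4.83],[-2.54, -3.63, 2.90]]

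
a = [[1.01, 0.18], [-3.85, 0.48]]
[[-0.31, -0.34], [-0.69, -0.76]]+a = [[0.70, -0.16], [-4.54, -0.28]]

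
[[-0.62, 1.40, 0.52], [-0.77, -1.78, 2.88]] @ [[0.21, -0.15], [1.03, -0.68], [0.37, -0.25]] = [[1.5, -0.99], [-0.93, 0.61]]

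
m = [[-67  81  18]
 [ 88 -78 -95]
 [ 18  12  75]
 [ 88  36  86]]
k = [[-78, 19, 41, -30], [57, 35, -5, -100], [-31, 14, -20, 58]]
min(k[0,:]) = -78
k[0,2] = 41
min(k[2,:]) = -31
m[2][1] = 12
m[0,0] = -67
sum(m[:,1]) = 51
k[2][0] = -31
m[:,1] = [81, -78, 12, 36]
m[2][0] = 18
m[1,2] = -95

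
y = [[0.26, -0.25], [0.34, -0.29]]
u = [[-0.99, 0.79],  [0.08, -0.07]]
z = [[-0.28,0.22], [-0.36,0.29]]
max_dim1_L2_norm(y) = 0.45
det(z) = -0.00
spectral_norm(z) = 0.58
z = y @ u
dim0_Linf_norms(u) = [0.99, 0.79]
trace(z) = 0.01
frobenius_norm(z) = 0.58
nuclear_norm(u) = 1.28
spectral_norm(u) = 1.27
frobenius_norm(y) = 0.57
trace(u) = -1.06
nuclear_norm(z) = 0.59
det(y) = 0.01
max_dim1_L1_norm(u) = 1.78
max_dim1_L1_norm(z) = 0.65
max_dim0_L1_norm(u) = 1.07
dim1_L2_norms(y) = [0.36, 0.45]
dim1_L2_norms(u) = [1.27, 0.11]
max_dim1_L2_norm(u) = 1.27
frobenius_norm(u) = 1.27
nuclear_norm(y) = 0.59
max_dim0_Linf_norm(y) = 0.34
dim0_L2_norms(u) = [0.99, 0.79]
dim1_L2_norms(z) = [0.36, 0.46]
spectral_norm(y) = 0.57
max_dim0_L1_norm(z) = 0.64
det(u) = 0.01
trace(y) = -0.03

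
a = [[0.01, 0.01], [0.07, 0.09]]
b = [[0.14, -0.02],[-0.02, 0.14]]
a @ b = [[0.00, 0.0],[0.01, 0.01]]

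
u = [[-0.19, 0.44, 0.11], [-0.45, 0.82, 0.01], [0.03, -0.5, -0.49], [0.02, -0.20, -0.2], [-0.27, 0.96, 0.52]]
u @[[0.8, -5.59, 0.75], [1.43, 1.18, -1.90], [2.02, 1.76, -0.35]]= [[0.70,1.77,-1.02], [0.83,3.50,-1.9], [-1.68,-1.62,1.14], [-0.67,-0.7,0.46], [2.21,3.56,-2.21]]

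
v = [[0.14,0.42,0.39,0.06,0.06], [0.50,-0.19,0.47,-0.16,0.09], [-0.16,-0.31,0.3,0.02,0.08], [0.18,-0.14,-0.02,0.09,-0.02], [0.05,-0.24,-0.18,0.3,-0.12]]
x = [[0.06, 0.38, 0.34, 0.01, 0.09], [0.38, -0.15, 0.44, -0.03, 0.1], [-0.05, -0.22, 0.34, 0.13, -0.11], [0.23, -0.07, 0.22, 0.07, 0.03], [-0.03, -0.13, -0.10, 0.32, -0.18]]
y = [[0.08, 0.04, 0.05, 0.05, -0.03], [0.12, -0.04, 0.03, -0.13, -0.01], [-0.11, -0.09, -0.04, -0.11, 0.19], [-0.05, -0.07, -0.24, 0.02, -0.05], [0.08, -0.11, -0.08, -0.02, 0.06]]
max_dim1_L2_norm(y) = 0.26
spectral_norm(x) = 0.79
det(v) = 0.00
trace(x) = 0.14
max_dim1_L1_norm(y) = 0.54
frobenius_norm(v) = 1.17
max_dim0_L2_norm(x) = 0.7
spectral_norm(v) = 0.84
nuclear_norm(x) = 1.95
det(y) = 0.00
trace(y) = 0.08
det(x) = 0.00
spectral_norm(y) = 0.32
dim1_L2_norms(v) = [0.6, 0.74, 0.47, 0.25, 0.44]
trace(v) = 0.22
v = x + y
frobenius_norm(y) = 0.46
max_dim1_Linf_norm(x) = 0.44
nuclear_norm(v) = 2.22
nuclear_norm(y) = 0.89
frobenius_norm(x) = 1.06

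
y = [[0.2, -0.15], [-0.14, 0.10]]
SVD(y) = [[-0.82,0.57], [0.57,0.82]] @ diag([0.30346192669981603, 0.0032953063037433313]) @ [[-0.8, 0.59], [-0.59, -0.8]]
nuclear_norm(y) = 0.31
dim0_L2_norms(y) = [0.24, 0.18]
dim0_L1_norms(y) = [0.34, 0.25]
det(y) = -0.00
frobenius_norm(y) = 0.30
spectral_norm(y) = 0.30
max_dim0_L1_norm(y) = 0.34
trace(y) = 0.30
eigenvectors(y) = [[0.82, 0.59], [-0.57, 0.80]]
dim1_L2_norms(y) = [0.25, 0.17]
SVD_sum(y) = [[0.20,-0.15], [-0.14,0.10]] + [[-0.0, -0.0],[-0.0, -0.0]]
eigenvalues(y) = [0.3, -0.0]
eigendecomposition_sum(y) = [[0.20, -0.15], [-0.14, 0.1]] + [[-0.00, -0.0], [-0.0, -0.0]]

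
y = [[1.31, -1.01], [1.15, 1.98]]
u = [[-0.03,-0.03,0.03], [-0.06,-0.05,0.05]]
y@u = [[0.02, 0.01, -0.01], [-0.15, -0.13, 0.13]]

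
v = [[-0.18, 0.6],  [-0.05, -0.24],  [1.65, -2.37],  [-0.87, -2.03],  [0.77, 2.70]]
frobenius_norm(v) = 4.64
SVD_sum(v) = [[-0.01, 0.60], [0.0, -0.24], [0.03, -2.39], [0.02, -2.02], [-0.03, 2.69]] + [[-0.17, -0.0], [-0.05, -0.00], [1.62, 0.02], [-0.89, -0.01], [0.80, 0.01]]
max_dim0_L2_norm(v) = 4.18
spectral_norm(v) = 4.18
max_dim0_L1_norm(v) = 7.94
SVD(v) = [[0.14, 0.09], [-0.06, 0.03], [-0.57, -0.8], [-0.48, 0.44], [0.64, -0.4]] @ diag([4.177002842739631, 2.026140975288996]) @ [[-0.01, 1.0], [-1.0, -0.01]]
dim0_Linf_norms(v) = [1.65, 2.7]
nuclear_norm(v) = 6.20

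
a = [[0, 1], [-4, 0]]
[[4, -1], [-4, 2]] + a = [[4, 0], [-8, 2]]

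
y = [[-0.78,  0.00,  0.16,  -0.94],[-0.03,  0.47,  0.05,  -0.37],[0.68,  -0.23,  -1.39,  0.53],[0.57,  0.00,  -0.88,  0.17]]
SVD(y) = [[-0.44, 0.84, 0.32, 0.04], [-0.12, 0.29, -0.88, -0.35], [0.76, 0.34, 0.21, -0.52], [0.47, 0.31, -0.28, 0.78]] @ diag([2.140182060983761, 0.9297331109987759, 0.5294820006175563, 0.10082608381697854]) @ [[0.53,-0.11,-0.72,0.44],  [-0.27,0.06,-0.64,-0.71],  [-0.44,-0.87,-0.09,0.17],  [0.67,-0.47,0.25,-0.52]]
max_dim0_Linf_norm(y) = 1.39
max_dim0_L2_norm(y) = 1.65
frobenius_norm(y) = 2.39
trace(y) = -1.53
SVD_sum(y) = [[-0.49, 0.10, 0.68, -0.41],[-0.14, 0.03, 0.19, -0.12],[0.85, -0.18, -1.16, 0.71],[0.53, -0.11, -0.73, 0.44]] + [[-0.21, 0.05, -0.5, -0.56], [-0.07, 0.02, -0.17, -0.19], [-0.09, 0.02, -0.20, -0.23], [-0.08, 0.02, -0.19, -0.21]] + [[-0.08,-0.15,-0.01,0.03], [0.21,0.41,0.04,-0.08], [-0.05,-0.10,-0.01,0.02], [0.07,0.13,0.01,-0.03]] + [[0.00, -0.00, 0.00, -0.0], [-0.02, 0.02, -0.01, 0.02], [-0.04, 0.02, -0.01, 0.03], [0.05, -0.04, 0.02, -0.04]]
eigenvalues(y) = [(-0.85+0.58j), (-0.85-0.58j), (0.41+0j), (-0.25+0j)]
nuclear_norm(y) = 3.70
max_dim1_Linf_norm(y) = 1.39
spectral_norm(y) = 2.14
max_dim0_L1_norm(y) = 2.48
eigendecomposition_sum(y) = [[-0.41+0.44j, 0.08-0.09j, (0.23-0.7j), -0.68+0.35j], [(0.02+0.1j), -0.00-0.02j, -0.07-0.11j, (-0.02+0.13j)], [(0.33+0.52j), (-0.07-0.1j), (-0.63-0.41j), 0.17+0.76j], [(0.3+0.38j), -0.06-0.07j, -0.52-0.26j, (0.2+0.57j)]] + [[-0.41-0.44j,(0.08+0.09j),0.23+0.70j,-0.68-0.35j], [(0.02-0.1j),-0.00+0.02j,(-0.07+0.11j),-0.02-0.13j], [0.33-0.52j,(-0.07+0.1j),-0.63+0.41j,(0.17-0.76j)], [(0.3-0.38j),(-0.06+0.07j),(-0.52+0.26j),(0.2-0.57j)]] + [[(0.01-0j), -0.06+0.00j, -0.02+0.00j, 0.03-0.00j], [-0.05+0.00j, 0.45-0.00j, (0.12-0j), (-0.23+0j)], [0.01-0.00j, (-0.06+0j), (-0.02+0j), 0.03-0.00j], [-0.01+0.00j, 0.07-0.00j, 0.02-0.00j, (-0.04+0j)]] + [[(0.04-0j), -0.09+0.00j, -0.29+0.00j, 0.38-0.00j], [-0.01+0.00j, (0.02-0j), (0.07-0j), (-0.09+0j)], [0.02-0.00j, -0.04+0.00j, -0.12+0.00j, 0.16-0.00j], [-0.02+0.00j, (0.05-0j), (0.14-0j), -0.19+0.00j]]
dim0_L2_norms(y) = [1.18, 0.52, 1.65, 1.15]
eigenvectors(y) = [[(-0.15-0.59j), (-0.15+0.59j), (0.14+0j), -0.82+0.00j], [(-0.1-0.04j), -0.10+0.04j, (-0.97+0j), (0.2+0j)], [-0.62+0.00j, -0.62-0.00j, 0.13+0.00j, (-0.34+0j)], [(-0.48+0.05j), -0.48-0.05j, -0.15+0.00j, (0.41+0j)]]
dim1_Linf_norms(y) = [0.94, 0.47, 1.39, 0.88]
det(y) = -0.11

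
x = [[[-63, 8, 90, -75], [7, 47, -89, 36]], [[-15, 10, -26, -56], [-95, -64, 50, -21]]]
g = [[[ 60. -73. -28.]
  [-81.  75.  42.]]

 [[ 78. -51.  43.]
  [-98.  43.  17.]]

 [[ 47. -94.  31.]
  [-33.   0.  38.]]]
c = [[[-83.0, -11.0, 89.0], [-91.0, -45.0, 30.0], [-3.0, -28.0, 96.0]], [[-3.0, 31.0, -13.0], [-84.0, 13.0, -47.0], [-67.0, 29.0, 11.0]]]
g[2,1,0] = -33.0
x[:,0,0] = [-63, -15]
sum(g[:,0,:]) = 13.0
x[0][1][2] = -89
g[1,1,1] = 43.0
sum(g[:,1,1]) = 118.0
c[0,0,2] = 89.0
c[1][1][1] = 13.0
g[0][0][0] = 60.0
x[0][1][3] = 36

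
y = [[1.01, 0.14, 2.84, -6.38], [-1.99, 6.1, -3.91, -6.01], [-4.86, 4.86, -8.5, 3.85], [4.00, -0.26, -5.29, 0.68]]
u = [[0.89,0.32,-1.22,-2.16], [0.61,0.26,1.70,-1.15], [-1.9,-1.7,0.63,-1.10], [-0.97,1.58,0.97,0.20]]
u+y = [[1.90, 0.46, 1.62, -8.54], [-1.38, 6.36, -2.21, -7.16], [-6.76, 3.16, -7.87, 2.75], [3.03, 1.32, -4.32, 0.88]]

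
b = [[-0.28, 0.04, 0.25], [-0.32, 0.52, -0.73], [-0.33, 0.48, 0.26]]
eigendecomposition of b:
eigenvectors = [[(-0.87+0j), (0.05+0.18j), (0.05-0.18j)], [-0.48+0.00j, (-0.77+0j), -0.77-0.00j], [(-0.11+0j), -0.19+0.58j, (-0.19-0.58j)]]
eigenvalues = [(-0.23+0j), (0.36+0.63j), (0.36-0.63j)]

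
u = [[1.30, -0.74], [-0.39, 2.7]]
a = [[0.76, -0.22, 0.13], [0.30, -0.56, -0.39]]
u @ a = [[0.77, 0.13, 0.46], [0.51, -1.43, -1.1]]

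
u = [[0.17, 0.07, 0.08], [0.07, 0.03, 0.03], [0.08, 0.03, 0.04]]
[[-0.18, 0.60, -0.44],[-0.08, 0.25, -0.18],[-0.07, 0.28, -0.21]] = u @ [[-1.1, 1.55, -3.15],[-2.80, 2.97, 1.39],[2.57, 1.59, 0.03]]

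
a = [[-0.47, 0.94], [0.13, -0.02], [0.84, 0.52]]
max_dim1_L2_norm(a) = 1.05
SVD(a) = [[-0.89, 0.45], [0.02, -0.13], [-0.46, -0.88]] @ diag([1.0745572994718793, 0.9711470589728943]) @ [[0.04, -1.0],[-1.0, -0.04]]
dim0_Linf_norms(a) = [0.84, 0.94]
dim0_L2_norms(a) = [0.97, 1.07]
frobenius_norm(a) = 1.45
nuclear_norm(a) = 2.05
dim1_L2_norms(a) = [1.05, 0.13, 0.99]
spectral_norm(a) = 1.07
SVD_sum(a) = [[-0.03, 0.96], [0.00, -0.02], [-0.02, 0.49]] + [[-0.44,-0.02], [0.13,0.00], [0.86,0.03]]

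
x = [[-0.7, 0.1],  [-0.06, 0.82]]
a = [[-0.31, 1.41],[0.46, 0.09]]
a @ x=[[0.13, 1.13], [-0.33, 0.12]]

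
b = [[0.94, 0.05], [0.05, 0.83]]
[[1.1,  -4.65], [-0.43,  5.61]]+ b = [[2.04, -4.60],[-0.38, 6.44]]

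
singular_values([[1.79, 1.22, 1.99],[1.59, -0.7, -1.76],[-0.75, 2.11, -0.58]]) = [3.09, 2.6, 1.97]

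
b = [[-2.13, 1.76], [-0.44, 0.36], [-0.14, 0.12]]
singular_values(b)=[2.83, 0.0]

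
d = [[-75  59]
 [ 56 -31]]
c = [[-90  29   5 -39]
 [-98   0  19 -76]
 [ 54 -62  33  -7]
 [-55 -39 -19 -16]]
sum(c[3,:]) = -129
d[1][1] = -31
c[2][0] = 54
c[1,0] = -98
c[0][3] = -39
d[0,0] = -75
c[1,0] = -98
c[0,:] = [-90, 29, 5, -39]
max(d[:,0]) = 56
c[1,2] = 19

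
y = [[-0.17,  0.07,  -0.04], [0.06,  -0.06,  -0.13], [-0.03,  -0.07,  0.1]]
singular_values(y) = [0.2, 0.17, 0.08]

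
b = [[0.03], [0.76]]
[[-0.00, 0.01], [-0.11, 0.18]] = b@[[-0.14, 0.24]]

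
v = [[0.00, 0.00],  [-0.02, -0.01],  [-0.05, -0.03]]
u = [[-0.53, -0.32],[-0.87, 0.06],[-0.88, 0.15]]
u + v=[[-0.53, -0.32], [-0.89, 0.05], [-0.93, 0.12]]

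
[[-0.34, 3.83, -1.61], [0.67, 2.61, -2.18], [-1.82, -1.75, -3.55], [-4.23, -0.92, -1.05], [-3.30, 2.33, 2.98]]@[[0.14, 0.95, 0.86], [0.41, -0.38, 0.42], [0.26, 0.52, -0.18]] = [[1.1, -2.62, 1.61], [0.6, -1.49, 2.06], [-1.90, -2.91, -1.66], [-1.24, -4.21, -3.84], [1.27, -2.47, -2.40]]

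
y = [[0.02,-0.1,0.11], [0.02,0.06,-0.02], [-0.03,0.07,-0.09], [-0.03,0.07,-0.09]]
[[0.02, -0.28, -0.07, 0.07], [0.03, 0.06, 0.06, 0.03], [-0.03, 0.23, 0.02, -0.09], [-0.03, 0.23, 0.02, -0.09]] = y @ [[1.45, 0.41, 2.56, 2.07], [-0.11, -0.09, -0.22, -0.15], [-0.22, -2.74, -1.28, 0.14]]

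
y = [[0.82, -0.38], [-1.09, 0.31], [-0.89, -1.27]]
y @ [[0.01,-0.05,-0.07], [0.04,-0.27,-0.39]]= [[-0.01,0.06,0.09], [0.0,-0.03,-0.04], [-0.06,0.39,0.56]]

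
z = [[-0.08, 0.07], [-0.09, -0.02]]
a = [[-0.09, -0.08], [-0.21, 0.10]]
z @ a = [[-0.01, 0.01], [0.01, 0.01]]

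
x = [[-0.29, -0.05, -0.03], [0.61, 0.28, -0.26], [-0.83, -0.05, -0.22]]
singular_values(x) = [1.09, 0.39, 0.0]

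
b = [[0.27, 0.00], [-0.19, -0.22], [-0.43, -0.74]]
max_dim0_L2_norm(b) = 0.77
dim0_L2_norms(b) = [0.54, 0.77]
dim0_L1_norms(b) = [0.89, 0.96]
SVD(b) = [[-0.16, -0.96],  [0.32, 0.16],  [0.93, -0.22]] @ diag([0.9139775977975328, 0.23354860462921007]) @ [[-0.55, -0.83], [-0.83, 0.55]]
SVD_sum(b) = [[0.08, 0.12], [-0.16, -0.24], [-0.47, -0.71]] + [[0.19, -0.12],  [-0.03, 0.02],  [0.04, -0.03]]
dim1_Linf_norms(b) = [0.27, 0.22, 0.74]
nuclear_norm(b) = 1.15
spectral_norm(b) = 0.91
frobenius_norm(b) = 0.94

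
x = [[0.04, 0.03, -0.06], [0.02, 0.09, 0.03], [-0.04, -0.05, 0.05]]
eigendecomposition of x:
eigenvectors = [[-0.86+0.00j,0.71+0.00j,0.71-0.00j], [0.33+0.00j,(-0.1+0.28j),(-0.1-0.28j)], [-0.38+0.00j,(-0.63-0.07j),-0.63+0.07j]]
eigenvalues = [0j, (0.09+0.02j), (0.09-0.02j)]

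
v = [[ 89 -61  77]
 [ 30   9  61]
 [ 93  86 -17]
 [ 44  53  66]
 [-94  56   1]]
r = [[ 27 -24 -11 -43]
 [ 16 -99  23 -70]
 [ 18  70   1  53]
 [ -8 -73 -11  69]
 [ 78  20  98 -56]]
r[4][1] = 20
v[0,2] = 77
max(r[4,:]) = 98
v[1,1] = 9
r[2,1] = 70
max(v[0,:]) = 89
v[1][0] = 30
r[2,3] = 53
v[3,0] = 44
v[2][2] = -17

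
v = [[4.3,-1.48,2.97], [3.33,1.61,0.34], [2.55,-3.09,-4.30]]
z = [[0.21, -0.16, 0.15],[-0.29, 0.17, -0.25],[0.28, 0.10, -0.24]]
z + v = [[4.51, -1.64, 3.12], [3.04, 1.78, 0.09], [2.83, -2.99, -4.54]]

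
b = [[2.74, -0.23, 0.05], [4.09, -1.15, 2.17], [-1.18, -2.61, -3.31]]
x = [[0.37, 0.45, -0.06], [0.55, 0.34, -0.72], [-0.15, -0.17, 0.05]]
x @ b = [[2.93, -0.45, 1.19],[3.75, 1.36, 3.15],[-1.17, 0.10, -0.54]]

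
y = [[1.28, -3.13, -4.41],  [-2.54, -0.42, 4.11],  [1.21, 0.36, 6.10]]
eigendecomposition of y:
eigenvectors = [[(0.54+0j), (0.76+0j), (0.76-0j)], [0.83+0.00j, -0.55-0.03j, -0.55+0.03j], [-0.11+0.00j, -0.21-0.26j, (-0.21+0.26j)]]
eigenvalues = [(-2.62+0j), (4.79+1.67j), (4.79-1.67j)]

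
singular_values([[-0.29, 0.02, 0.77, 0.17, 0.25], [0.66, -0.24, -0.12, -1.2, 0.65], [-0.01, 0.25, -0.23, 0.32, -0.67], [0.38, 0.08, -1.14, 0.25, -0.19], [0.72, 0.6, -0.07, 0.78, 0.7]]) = [1.68, 1.58, 1.37, 0.38, 0.0]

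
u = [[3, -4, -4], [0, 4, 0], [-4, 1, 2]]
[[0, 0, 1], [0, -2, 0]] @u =[[-4, 1, 2], [0, -8, 0]]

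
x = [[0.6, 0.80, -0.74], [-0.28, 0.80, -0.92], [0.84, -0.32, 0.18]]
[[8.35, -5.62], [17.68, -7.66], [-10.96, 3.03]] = x @ [[-8.28, 1.27], [6.13, -3.25], [-11.37, 5.11]]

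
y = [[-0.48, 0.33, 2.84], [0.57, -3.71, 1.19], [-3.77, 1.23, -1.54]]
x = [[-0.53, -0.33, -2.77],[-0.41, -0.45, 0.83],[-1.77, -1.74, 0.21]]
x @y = [[10.51, -2.36, 2.37],[-3.19, 2.56, -2.98],[-0.93, 6.13, -7.42]]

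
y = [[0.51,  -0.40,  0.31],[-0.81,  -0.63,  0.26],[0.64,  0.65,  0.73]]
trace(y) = 0.61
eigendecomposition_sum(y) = [[-0.17,-0.28,0.07], [-0.49,-0.78,0.2], [0.24,0.38,-0.10]] + [[0.42,  0.08,  0.46], [-0.11,  -0.02,  -0.12], [0.6,  0.11,  0.66]] + [[0.26, -0.2, -0.22],[-0.22, 0.17, 0.18],[-0.2, 0.16, 0.17]]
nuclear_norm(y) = 2.80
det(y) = -0.66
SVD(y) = [[-0.18,-0.65,-0.73], [0.62,-0.65,0.43], [-0.76,-0.38,0.53]] @ diag([1.4286356276654093, 0.7791254649018783, 0.5947804244479586]) @ [[-0.76, -0.57, -0.31],  [-0.06, 0.54, -0.84],  [-0.65, 0.61, 0.45]]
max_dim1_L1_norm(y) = 2.02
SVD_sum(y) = [[0.19, 0.15, 0.08], [-0.68, -0.51, -0.28], [0.82, 0.62, 0.34]] + [[0.03, -0.28, 0.43], [0.03, -0.28, 0.43], [0.02, -0.16, 0.25]] + [[0.28, -0.27, -0.20], [-0.17, 0.16, 0.11], [-0.20, 0.19, 0.14]]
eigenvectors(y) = [[0.30, 0.57, -0.66], [0.85, -0.15, 0.55], [-0.42, 0.81, 0.52]]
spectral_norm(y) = 1.43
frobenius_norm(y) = 1.73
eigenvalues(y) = [-1.05, 1.06, 0.6]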